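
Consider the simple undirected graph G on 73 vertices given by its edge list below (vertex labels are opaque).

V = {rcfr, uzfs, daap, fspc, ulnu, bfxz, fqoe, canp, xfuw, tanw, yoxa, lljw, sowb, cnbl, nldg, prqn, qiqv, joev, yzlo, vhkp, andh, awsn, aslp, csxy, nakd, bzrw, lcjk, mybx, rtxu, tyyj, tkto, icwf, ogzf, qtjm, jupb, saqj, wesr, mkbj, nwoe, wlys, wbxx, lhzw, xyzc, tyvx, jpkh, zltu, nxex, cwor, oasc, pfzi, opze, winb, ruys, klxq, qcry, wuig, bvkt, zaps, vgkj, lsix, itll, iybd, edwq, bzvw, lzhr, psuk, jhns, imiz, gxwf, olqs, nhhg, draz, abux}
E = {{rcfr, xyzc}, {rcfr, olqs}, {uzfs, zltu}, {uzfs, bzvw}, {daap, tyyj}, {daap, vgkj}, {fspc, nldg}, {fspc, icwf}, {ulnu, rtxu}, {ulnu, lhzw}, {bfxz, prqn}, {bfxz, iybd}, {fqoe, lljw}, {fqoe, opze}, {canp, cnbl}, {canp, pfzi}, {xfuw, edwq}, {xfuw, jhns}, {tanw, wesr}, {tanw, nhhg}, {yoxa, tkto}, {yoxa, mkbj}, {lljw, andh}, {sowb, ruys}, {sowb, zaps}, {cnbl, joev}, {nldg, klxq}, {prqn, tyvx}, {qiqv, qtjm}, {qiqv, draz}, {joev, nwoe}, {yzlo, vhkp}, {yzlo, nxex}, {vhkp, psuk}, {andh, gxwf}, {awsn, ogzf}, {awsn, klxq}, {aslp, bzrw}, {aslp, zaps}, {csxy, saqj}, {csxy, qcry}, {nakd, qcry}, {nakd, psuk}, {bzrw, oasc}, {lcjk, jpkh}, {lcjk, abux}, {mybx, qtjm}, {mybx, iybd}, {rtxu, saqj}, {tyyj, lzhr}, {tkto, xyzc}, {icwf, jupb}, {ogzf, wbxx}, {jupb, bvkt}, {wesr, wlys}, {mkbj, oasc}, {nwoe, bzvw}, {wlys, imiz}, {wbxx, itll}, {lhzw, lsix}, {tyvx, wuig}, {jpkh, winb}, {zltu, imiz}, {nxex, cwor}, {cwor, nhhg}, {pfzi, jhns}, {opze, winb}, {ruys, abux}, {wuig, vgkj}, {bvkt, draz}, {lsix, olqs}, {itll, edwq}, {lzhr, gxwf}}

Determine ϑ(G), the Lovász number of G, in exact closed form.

N(icwf) = {fspc, jupb}, |N(icwf)| = 2.
Vertex daap has 2 neighbors: tyyj, vgkj.
deg(lzhr) = 2; N(lzhr) = {tyyj, gxwf}.
N(wesr) = {tanw, wlys}, |N(wesr)| = 2.
deg(v) = 2 for all v (|V|=73); connected 2-regular on 73 ⇒ C_{73}.
A has 37 distinct eigenvalues ≈ [2.0, 1.9926, 1.97044, 1.9337, 1.88263, 1.81764, 1.73918, 1.64785, 1.54431, 1.42935, 1.3038, 1.1686, 1.02474, 0.8733, 0.7154, 0.55219, 0.3849, 0.21476, 0.04303, -0.12902, -0.30011, -0.46898, -0.63438, -0.79509, -0.9499, -1.09769, -1.23734, -1.36784, -1.48821, -1.59756, -1.69508, -1.78006, -1.85185, -1.90993, -1.95388, -1.98335, -1.99815].
ϑ = −N·λ_min/(λ_max−λ_min) = −73·(-2*cos(pi/73))/(2−(-2*cos(pi/73))) = 73*cos(pi/73)/(cos(pi/73) + 1).
= 36.483094774… (decimal).
Lovász sandwich 36 ≤ 73*cos(pi/73)/(cos(pi/73) + 1) ≤ 37: both strict.

73*cos(pi/73)/(cos(pi/73) + 1)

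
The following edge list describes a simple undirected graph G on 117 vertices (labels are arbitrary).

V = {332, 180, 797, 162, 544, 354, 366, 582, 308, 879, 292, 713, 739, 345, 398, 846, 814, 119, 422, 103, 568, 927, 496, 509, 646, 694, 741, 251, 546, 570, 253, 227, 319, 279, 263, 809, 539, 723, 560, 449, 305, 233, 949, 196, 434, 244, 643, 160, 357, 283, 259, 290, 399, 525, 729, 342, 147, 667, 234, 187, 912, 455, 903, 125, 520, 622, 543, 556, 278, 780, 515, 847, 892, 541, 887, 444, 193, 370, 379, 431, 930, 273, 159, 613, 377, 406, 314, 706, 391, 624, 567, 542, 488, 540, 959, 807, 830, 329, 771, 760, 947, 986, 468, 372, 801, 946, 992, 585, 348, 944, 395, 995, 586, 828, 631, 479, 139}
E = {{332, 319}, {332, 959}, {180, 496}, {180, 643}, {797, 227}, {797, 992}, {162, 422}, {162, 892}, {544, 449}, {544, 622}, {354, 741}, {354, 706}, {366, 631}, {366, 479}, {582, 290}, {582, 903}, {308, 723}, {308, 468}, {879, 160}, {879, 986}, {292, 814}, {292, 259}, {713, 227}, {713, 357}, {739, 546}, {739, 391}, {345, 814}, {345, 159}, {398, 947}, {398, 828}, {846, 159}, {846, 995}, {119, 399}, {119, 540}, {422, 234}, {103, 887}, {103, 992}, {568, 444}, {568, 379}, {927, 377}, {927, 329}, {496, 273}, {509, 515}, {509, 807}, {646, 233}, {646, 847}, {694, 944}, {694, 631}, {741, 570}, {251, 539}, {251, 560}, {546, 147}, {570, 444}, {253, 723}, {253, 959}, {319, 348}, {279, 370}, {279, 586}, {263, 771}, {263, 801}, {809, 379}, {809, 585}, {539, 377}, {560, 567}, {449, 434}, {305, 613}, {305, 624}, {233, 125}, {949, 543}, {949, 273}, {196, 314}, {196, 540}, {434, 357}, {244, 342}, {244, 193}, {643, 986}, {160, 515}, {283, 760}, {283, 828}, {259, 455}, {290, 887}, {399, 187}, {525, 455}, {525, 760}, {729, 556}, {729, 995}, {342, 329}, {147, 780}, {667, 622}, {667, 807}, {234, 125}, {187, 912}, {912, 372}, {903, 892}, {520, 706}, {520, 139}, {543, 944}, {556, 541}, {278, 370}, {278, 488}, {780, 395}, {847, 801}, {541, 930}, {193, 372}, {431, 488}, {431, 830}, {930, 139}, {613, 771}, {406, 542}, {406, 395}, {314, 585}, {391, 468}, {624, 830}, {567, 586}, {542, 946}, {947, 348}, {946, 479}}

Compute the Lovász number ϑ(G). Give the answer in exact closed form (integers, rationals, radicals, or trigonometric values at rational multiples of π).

N(496) = {180, 273}, |N(496)| = 2.
Vertex 398 has 2 neighbors: 947, 828.
deg(251) = 2; N(251) = {539, 560}.
Vertex 395 has 2 neighbors: 780, 406.
Every vertex has degree 2 (N=117); this is C_{117}, the 117-cycle.
The 59 distinct eigenvalues: [2.0, 1.997117, 1.988475, 1.974101, 1.954034, 1.928333, 1.897073, 1.860343, 1.818249, 1.770912, 1.71847, 1.661072, 1.598886, 1.532089, 1.460875, 1.385449, 1.306028, 1.222842, 1.136129, 1.046142, 0.953137, 0.857385, 0.759161, 0.658748, 0.556435, 0.452518, 0.347296, 0.241073, 0.134155, 0.02685, -0.080532, -0.187682, -0.294291, -0.400051, -0.504658, -0.60781, -0.70921, -0.808564, -0.905588, -1.0, -1.091529, -1.179911, -1.264891, -1.346224, -1.423675, -1.497021, -1.566052, -1.630567, -1.69038, -1.74532, -1.795227, -1.839959, -1.879385, -1.913393, -1.941884, -1.964775, -1.982002, -1.993515, -1.999279].
Lovász (edge-transitive): ϑ = −117·(-2*cos(pi/117))/((2)−(-2*cos(pi/117))) = 117*cos(pi/117)/(cos(pi/117) + 1).
= 58.489454… (decimal).
Lovász sandwich 58 ≤ 117*cos(pi/117)/(cos(pi/117) + 1) ≤ 59: both strict.

117*cos(pi/117)/(cos(pi/117) + 1)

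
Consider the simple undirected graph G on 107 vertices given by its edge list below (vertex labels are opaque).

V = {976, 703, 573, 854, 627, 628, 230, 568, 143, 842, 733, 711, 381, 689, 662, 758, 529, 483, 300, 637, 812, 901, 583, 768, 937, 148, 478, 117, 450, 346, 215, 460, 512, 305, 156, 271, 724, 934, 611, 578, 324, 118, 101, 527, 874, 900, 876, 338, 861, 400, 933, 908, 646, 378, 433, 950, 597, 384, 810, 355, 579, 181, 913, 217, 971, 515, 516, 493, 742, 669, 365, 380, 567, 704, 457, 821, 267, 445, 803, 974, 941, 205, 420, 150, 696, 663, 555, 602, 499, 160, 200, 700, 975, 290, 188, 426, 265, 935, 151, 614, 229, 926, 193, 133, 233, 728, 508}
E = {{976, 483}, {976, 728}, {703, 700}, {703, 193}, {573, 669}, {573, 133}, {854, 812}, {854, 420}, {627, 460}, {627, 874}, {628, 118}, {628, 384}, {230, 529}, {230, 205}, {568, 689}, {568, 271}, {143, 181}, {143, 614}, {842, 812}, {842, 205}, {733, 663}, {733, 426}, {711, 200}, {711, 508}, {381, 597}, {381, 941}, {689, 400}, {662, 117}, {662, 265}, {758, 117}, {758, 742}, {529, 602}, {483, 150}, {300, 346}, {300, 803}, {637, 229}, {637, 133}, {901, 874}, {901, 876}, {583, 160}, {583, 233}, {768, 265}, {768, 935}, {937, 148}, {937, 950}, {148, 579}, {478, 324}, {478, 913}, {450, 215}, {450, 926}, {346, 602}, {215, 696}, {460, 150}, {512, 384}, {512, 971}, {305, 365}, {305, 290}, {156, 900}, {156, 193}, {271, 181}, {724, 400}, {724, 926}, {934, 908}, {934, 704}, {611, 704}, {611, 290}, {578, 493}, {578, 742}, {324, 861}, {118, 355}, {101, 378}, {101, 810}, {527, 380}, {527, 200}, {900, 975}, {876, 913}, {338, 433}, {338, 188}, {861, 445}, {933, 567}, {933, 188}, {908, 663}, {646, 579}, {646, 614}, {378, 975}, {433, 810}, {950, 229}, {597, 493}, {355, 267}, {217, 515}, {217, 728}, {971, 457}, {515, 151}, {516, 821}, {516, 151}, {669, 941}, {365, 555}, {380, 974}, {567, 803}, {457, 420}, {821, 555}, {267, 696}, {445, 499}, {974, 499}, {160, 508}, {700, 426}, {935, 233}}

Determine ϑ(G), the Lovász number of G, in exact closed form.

N(233) = {583, 935}, |N(233)| = 2.
N(483) = {976, 150}, |N(483)| = 2.
Vertex 901 has 2 neighbors: 874, 876.
Vertex 205 has 2 neighbors: 230, 842.
2-regular, N=107; this is C_{107}, the 107-cycle.
The 54 distinct eigenvalues: [2.0, 1.997, 1.986, 1.969, 1.945, 1.914, 1.877, 1.833, 1.783, 1.727, 1.665, 1.597, 1.524, 1.445, 1.361, 1.273, 1.18, 1.084, 0.983, 0.879, 0.772, 0.663, 0.551, 0.437, 0.322, 0.205, 0.088, -0.029, -0.147, -0.263, -0.379, -0.494, -0.607, -0.718, -0.826, -0.931, -1.034, -1.132, -1.227, -1.318, -1.404, -1.485, -1.561, -1.632, -1.697, -1.756, -1.809, -1.856, -1.897, -1.931, -1.958, -1.978, -1.992, -1.999].
Lovász: ϑ = −107(-2*cos(pi/107))/(2+-(-1)*2*cos(pi/107)) = 107*cos(pi/107)/(cos(pi/107) + 1).
= 53.48847… (decimal).
Check 53 ≤ 107*cos(pi/107)/(cos(pi/107) + 1) ≤ 54: both strict.

107*cos(pi/107)/(cos(pi/107) + 1)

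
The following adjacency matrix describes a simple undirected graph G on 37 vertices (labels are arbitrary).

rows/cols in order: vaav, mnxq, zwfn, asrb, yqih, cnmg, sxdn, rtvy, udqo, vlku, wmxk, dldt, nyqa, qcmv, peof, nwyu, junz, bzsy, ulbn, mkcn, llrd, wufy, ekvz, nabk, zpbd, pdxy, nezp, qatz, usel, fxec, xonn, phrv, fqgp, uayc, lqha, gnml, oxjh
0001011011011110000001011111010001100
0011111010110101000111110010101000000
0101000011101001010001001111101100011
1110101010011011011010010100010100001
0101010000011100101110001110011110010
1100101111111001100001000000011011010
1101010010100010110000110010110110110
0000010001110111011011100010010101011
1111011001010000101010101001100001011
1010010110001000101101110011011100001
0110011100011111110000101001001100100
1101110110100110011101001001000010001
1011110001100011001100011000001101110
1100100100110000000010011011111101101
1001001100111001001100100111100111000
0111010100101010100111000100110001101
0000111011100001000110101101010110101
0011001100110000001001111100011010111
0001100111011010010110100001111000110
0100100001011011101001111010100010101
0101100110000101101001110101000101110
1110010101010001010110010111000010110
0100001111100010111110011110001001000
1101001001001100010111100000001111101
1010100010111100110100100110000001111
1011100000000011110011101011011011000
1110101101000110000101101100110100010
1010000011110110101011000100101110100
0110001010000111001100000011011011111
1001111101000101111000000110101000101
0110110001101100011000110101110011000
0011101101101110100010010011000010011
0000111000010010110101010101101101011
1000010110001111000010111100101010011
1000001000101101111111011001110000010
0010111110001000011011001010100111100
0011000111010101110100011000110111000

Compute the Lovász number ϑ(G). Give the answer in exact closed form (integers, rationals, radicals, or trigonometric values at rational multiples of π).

sqrt(37)

N(bzsy) = {zwfn, asrb, sxdn, rtvy, wmxk, dldt, ulbn, wufy, ekvz, nabk, zpbd, pdxy, fxec, xonn, fqgp, lqha, gnml, oxjh}, |N(bzsy)| = 18.
N(junz) = {yqih, cnmg, sxdn, udqo, vlku, wmxk, nwyu, mkcn, llrd, ekvz, zpbd, pdxy, qatz, fxec, phrv, fqgp, lqha, oxjh}, |N(junz)| = 18.
Vertex wmxk has 18 neighbors: mnxq, zwfn, cnmg, sxdn, rtvy, dldt, nyqa, qcmv, peof, nwyu, junz, bzsy, ekvz, zpbd, qatz, xonn, phrv, lqha.
N(asrb) = {vaav, mnxq, zwfn, yqih, sxdn, udqo, dldt, nyqa, peof, nwyu, bzsy, ulbn, llrd, nabk, pdxy, fxec, phrv, oxjh}, |N(asrb)| = 18.
37-vertex 18-regular graph: Paley(37): SR with (k,λ,μ)=(18,8,9).
The 3 distinct eigenvalues: [18.0, 2.5414, -3.5414].
λ_max=18, λ_min=-sqrt(37)/2 - 1/2; ϑ = −37·λ_min/(λ_max−λ_min) = sqrt(37).
Numerically 6.0827625.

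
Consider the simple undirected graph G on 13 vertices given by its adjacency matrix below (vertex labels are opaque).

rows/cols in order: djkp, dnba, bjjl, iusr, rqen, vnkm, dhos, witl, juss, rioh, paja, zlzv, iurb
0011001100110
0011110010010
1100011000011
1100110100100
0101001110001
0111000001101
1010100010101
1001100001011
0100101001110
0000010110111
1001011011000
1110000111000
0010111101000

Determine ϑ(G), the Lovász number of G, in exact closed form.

sqrt(13)

Vertex juss has 6 neighbors: dnba, rqen, dhos, rioh, paja, zlzv.
deg(bjjl) = 6; N(bjjl) = {djkp, dnba, vnkm, dhos, zlzv, iurb}.
Vertex rioh has 6 neighbors: vnkm, witl, juss, paja, zlzv, iurb.
Vertex rqen has 6 neighbors: dnba, iusr, dhos, witl, juss, iurb.
Every vertex has degree 6 (N=13); Paley(13): SR with (k,λ,μ)=(6,2,3).
Distinct eigenvalues (to 5 d.p.): [6.0, 1.30278, -2.30278].
ϑ = −N·λ_min/(λ_max−λ_min) = −13·(-sqrt(13)/2 - 1/2)/(6−(-sqrt(13)/2 - 1/2)) = sqrt(13).
ϑ(G) ≈ 3.605551.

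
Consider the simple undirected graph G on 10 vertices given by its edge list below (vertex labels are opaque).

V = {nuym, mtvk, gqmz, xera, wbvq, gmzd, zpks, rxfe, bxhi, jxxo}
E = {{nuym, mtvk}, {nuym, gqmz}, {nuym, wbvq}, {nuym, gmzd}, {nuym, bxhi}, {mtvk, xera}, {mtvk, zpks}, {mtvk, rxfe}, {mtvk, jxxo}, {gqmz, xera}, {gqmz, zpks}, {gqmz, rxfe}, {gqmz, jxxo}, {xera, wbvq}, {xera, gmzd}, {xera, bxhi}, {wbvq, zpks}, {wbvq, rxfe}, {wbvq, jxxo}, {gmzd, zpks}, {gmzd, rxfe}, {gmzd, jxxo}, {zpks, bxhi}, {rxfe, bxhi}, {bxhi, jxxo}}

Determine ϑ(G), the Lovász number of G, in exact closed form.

5

Vertex xera has 5 neighbors: mtvk, gqmz, wbvq, gmzd, bxhi.
N(wbvq) = {nuym, xera, zpks, rxfe, jxxo}, |N(wbvq)| = 5.
deg(mtvk) = 5; N(mtvk) = {nuym, xera, zpks, rxfe, jxxo}.
deg(zpks) = 5; N(zpks) = {mtvk, gqmz, wbvq, gmzd, bxhi}.
G = K_{5,5}: α = 5 = χ(Ḡ), so ϑ = 5.
Numerically 5.0000.
Sandwich: α(G)=5 ≤ ϑ(G)=5 ≤ χ(Ḡ)=5 (collapsed).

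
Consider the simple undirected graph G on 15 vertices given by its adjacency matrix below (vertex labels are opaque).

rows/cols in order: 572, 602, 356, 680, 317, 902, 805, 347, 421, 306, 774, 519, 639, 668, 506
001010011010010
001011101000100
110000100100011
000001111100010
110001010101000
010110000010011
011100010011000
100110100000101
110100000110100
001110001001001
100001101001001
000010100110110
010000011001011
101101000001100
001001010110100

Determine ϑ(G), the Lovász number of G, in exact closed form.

5

deg(306) = 6; N(306) = {356, 680, 317, 421, 519, 506}.
N(805) = {602, 356, 680, 347, 774, 519}, |N(805)| = 6.
N(347) = {572, 680, 317, 805, 639, 506}, |N(347)| = 6.
N(317) = {572, 602, 902, 347, 306, 519}, |N(317)| = 6.
G on 15 vertices is 6-regular; Kneser-type, 2-subsets of [6].
Distinct eigenvalues (to 4 d.p.): [6.0, 1.0, -3.0].
−15·(-3) / ((6)−(-3)) = 5 = ϑ(G).
ϑ(G) ≈ 5.0000000.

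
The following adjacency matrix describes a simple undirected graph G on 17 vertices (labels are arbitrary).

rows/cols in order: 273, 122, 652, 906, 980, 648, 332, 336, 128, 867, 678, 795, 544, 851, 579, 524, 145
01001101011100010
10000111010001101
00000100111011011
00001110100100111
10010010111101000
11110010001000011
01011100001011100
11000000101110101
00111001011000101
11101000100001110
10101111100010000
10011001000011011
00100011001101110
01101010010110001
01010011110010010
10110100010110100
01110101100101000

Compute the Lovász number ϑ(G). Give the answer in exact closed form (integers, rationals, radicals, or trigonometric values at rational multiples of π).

sqrt(17)

Vertex 128 has 8 neighbors: 652, 906, 980, 336, 867, 678, 579, 145.
Vertex 867 has 8 neighbors: 273, 122, 652, 980, 128, 851, 579, 524.
N(795) = {273, 906, 980, 336, 544, 851, 524, 145}, |N(795)| = 8.
N(544) = {652, 332, 336, 678, 795, 851, 579, 524}, |N(544)| = 8.
G on 17 vertices is 8-regular; Paley(17): SR with (k,λ,μ)=(8,3,4).
Distinct eigenvalues (to 4 d.p.): [8.0, 1.5616, -2.5616].
Lovász: ϑ = −17(-sqrt(17)/2 - 1/2)/(8+-(-sqrt(17)/2 - 1/2)) = sqrt(17).
≈ 4.1231056 (to 7 d.p.).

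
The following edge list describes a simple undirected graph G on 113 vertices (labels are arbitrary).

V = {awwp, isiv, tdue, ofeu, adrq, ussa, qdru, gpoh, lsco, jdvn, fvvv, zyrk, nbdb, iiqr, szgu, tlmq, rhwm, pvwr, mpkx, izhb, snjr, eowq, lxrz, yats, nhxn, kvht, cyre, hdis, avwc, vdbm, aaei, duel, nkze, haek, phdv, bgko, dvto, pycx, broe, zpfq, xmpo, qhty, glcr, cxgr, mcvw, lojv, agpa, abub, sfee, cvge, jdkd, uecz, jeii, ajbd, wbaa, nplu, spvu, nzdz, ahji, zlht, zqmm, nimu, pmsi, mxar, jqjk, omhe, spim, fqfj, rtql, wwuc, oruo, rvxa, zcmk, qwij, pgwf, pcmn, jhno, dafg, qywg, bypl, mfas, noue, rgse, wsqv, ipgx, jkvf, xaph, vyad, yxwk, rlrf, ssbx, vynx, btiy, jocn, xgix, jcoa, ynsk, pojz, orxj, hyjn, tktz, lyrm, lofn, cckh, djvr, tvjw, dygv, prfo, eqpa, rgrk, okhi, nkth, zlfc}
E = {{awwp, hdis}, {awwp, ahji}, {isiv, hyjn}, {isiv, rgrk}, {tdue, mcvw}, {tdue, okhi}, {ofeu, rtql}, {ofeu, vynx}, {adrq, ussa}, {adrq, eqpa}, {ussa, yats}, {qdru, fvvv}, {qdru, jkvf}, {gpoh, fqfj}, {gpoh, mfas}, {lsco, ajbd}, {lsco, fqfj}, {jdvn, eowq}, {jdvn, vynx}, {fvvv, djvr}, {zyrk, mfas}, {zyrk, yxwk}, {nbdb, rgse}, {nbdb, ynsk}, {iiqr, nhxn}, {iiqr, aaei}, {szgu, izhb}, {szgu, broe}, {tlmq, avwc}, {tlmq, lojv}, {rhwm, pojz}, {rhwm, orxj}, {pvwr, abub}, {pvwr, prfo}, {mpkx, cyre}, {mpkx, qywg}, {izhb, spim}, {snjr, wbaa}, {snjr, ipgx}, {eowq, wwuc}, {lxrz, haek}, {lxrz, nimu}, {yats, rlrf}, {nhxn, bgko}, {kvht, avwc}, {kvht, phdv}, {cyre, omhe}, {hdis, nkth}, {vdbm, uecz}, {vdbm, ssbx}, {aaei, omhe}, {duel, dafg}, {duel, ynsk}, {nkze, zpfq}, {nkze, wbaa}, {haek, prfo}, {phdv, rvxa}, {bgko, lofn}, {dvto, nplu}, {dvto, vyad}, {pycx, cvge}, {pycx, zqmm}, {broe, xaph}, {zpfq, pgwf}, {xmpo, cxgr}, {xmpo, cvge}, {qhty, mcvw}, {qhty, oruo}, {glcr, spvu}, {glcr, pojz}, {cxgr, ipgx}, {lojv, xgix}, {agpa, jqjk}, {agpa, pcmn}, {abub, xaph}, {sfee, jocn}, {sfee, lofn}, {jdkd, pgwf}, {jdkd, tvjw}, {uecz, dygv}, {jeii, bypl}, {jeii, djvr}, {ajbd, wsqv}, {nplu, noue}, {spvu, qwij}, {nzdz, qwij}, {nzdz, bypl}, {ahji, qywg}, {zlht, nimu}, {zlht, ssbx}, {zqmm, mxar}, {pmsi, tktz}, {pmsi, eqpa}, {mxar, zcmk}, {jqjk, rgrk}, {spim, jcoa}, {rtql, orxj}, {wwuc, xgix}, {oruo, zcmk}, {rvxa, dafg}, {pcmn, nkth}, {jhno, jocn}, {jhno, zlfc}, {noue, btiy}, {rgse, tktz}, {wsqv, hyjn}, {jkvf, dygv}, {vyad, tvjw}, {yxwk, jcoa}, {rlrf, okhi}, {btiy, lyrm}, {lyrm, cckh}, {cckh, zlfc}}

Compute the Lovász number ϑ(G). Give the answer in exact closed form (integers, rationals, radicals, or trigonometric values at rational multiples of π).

Vertex lojv has 2 neighbors: tlmq, xgix.
N(fvvv) = {qdru, djvr}, |N(fvvv)| = 2.
deg(jcoa) = 2; N(jcoa) = {spim, yxwk}.
deg(qhty) = 2; N(qhty) = {mcvw, oruo}.
G on 113 vertices is 2-regular; the odd cycle C_{113}.
Distinct eigenvalues (to 5 d.p.): [2.0, 1.99691, 1.98765, 1.97224, 1.95074, 1.9232, 1.88973, 1.85041, 1.80537, 1.75475, 1.69871, 1.63742, 1.57106, 1.49985, 1.42401, 1.34376, 1.25936, 1.17107, 1.07915, 0.98391, 0.88562, 0.78459, 0.68114, 0.57558, 0.46824, 0.35946, 0.24956, 0.1389, 0.0278, -0.08338, -0.1943, -0.30463, -0.41401, -0.52211, -0.6286, -0.73315, -0.83543, -0.93512, -1.03193, -1.12555, -1.21568, -1.30206, -1.38442, -1.4625, -1.53605, -1.60486, -1.66871, -1.7274, -1.78075, -1.8286, -1.87079, -1.9072, -1.93772, -1.96225, -1.98071, -1.99305, -1.99923].
Lovász (edge-transitive): ϑ = −113·(-2*cos(pi/113))/((2)−(-2*cos(pi/113))) = 113*cos(pi/113)/(cos(pi/113) + 1).
= 56.48908… (decimal).
Sandwich: α(G)=56 ≤ ϑ(G)=113*cos(pi/113)/(cos(pi/113) + 1) ≤ χ(Ḡ)=57 (both strict).

113*cos(pi/113)/(cos(pi/113) + 1)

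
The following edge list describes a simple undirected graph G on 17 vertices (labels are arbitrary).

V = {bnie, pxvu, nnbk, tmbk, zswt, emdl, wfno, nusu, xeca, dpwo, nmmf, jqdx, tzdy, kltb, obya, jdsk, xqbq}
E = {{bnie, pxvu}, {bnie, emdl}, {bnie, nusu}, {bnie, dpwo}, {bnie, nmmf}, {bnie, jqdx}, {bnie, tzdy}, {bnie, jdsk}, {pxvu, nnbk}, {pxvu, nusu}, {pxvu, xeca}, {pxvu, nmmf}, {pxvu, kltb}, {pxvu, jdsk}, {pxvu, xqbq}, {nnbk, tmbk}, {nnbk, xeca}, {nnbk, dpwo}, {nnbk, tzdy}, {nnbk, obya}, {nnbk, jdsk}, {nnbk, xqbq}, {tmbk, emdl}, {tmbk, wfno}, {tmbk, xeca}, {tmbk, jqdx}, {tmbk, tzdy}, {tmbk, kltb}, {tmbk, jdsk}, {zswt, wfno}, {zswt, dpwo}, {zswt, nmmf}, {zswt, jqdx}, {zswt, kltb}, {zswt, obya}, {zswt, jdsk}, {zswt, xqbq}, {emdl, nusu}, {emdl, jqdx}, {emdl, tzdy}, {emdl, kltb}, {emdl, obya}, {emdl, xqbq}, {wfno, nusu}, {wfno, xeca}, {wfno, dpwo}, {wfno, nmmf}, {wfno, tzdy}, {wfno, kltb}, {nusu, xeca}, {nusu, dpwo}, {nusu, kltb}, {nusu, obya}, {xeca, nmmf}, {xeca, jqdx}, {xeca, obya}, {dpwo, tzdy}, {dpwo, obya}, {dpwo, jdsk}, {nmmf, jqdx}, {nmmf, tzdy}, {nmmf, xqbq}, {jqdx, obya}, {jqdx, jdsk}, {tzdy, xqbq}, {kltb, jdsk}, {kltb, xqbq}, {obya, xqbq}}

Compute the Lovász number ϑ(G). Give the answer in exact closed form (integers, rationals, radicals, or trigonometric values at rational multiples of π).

sqrt(17)

N(jqdx) = {bnie, tmbk, zswt, emdl, xeca, nmmf, obya, jdsk}, |N(jqdx)| = 8.
deg(obya) = 8; N(obya) = {nnbk, zswt, emdl, nusu, xeca, dpwo, jqdx, xqbq}.
Vertex kltb has 8 neighbors: pxvu, tmbk, zswt, emdl, wfno, nusu, jdsk, xqbq.
N(jdsk) = {bnie, pxvu, nnbk, tmbk, zswt, dpwo, jqdx, kltb}, |N(jdsk)| = 8.
Every vertex has degree 8 (N=17); strongly regular (17,8,3,4).
The 3 distinct eigenvalues: [8.0, 1.5616, -2.5616].
With N=17: ϑ(G) = 17·(-(-sqrt(17)/2 - 1/2))/(8−(-sqrt(17)/2 - 1/2)) = sqrt(17).
= 4.12311… (decimal).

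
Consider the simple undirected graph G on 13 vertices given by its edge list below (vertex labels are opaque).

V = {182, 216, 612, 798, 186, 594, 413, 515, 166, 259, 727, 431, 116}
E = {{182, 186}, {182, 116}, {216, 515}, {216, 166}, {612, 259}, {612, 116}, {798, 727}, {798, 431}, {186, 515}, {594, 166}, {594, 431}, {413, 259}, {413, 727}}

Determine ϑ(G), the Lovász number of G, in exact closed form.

13*cos(pi/13)/(cos(pi/13) + 1)

deg(182) = 2; N(182) = {186, 116}.
deg(116) = 2; N(116) = {182, 612}.
Vertex 186 has 2 neighbors: 182, 515.
N(259) = {612, 413}, |N(259)| = 2.
Regular of degree 2 on 13 vertices: this is C_{13}, the 13-cycle.
spec(A) ≈ [2.0, 1.770912, 1.136129, 0.241073, -0.70921, -1.497021, -1.941884] (distinct, 6 d.p.).
With N=13: ϑ(G) = 13·(-(-1)*2*cos(pi/13))/(2−(-2*cos(pi/13))) = 13*cos(pi/13)/(cos(pi/13) + 1).
ϑ(G) ≈ 6.40416856.
Sandwich: α(G)=6 ≤ ϑ(G)=13*cos(pi/13)/(cos(pi/13) + 1) ≤ χ(Ḡ)=7 (both strict).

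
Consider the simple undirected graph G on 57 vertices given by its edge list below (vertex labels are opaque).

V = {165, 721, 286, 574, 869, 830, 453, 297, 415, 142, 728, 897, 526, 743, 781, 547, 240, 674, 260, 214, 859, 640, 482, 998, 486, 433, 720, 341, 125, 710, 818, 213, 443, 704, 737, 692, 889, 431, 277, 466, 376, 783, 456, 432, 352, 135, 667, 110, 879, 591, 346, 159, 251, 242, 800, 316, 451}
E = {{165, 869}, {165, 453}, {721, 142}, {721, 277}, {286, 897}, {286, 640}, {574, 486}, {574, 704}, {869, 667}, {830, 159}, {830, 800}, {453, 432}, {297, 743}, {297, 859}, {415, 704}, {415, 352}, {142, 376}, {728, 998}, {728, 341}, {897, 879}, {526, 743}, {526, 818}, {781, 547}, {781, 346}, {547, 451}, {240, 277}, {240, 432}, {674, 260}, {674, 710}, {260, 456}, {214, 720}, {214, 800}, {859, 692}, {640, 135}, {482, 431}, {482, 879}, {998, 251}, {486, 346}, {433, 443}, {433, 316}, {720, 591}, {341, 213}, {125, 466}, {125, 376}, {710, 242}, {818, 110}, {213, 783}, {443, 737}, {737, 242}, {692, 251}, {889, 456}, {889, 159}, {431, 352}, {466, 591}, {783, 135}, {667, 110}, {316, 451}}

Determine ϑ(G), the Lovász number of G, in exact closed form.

57*cos(pi/57)/(cos(pi/57) + 1)

deg(783) = 2; N(783) = {213, 135}.
deg(251) = 2; N(251) = {998, 692}.
deg(721) = 2; N(721) = {142, 277}.
Vertex 341 has 2 neighbors: 728, 213.
Every vertex has degree 2 (N=57); this is C_{57}, the 57-cycle.
spec(A) ≈ [2.0, 1.9879, 1.9516, 1.8916, 1.8087, 1.7038, 1.5783, 1.4336, 1.2714, 1.0939, 0.9031, 0.7013, 0.491, 0.2747, 0.0551, -0.1652, -0.3834, -0.597, -0.8034, -1.0, -1.1845, -1.3546, -1.5082, -1.6436, -1.7589, -1.853, -1.9245, -1.9727, -1.997] (distinct, 4 d.p.).
λ_max=2, λ_min=-2*cos(pi/57); ϑ = −57·λ_min/(λ_max−λ_min) = 57*cos(pi/57)/(cos(pi/57) + 1).
= 28.4783… (decimal).
Sandwich: α(G)=28 ≤ ϑ(G)=57*cos(pi/57)/(cos(pi/57) + 1) ≤ χ(Ḡ)=29 (both strict).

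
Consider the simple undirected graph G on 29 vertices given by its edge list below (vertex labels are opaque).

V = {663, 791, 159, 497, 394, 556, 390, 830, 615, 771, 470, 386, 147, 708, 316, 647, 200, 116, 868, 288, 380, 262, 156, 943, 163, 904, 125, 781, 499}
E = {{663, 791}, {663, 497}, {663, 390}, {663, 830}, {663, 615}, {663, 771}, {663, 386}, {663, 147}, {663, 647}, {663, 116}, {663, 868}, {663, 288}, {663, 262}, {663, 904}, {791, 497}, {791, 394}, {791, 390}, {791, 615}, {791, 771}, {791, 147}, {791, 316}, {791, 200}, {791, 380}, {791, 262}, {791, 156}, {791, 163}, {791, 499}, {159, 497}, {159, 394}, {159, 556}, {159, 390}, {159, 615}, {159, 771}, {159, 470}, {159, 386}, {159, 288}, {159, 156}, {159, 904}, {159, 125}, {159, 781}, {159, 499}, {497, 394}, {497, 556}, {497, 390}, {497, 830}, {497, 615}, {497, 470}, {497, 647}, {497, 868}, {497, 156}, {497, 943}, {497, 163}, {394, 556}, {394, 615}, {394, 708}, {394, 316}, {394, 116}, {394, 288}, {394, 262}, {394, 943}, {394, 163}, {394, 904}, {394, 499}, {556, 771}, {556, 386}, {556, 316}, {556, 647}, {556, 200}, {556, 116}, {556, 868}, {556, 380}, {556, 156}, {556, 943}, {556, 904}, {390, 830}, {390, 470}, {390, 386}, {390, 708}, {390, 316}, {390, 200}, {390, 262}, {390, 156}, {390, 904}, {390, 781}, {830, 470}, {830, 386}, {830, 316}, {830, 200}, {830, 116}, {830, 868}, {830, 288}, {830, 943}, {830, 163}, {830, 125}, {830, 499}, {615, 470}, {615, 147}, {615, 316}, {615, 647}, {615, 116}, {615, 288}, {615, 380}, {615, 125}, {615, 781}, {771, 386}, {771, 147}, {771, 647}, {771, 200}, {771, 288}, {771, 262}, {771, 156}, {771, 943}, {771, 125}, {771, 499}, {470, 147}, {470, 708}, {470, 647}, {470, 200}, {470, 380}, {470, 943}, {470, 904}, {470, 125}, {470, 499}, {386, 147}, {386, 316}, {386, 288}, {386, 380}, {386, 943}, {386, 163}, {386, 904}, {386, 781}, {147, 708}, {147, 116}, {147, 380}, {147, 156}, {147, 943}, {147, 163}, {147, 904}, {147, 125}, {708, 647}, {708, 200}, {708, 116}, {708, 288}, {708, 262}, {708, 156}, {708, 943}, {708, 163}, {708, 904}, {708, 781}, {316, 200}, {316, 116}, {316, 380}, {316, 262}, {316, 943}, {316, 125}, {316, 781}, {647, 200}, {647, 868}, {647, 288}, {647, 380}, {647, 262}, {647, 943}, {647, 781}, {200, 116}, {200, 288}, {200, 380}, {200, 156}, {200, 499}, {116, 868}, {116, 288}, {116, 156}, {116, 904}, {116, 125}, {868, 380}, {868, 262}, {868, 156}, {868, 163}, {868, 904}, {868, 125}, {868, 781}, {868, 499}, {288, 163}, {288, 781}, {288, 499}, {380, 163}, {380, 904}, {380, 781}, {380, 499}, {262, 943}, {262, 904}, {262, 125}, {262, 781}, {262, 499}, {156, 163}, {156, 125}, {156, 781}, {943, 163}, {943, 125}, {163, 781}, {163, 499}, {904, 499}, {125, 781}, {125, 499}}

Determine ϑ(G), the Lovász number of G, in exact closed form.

sqrt(29)

deg(647) = 14; N(647) = {663, 497, 556, 615, 771, 470, 708, 200, 868, 288, 380, 262, 943, 781}.
Vertex 386 has 14 neighbors: 663, 159, 556, 390, 830, 771, 147, 316, 288, 380, 943, 163, 904, 781.
N(125) = {159, 830, 615, 771, 470, 147, 316, 116, 868, 262, 156, 943, 781, 499}, |N(125)| = 14.
deg(663) = 14; N(663) = {791, 497, 390, 830, 615, 771, 386, 147, 647, 116, 868, 288, 262, 904}.
14-regular, N=29; Paley(29): SR with (k,λ,μ)=(14,6,7).
A has 3 distinct eigenvalues ≈ [14.0, 2.193, -3.193].
Lovász (edge-transitive): ϑ = −29·(-sqrt(29)/2 - 1/2)/((14)−(-sqrt(29)/2 - 1/2)) = sqrt(29).
Numerically 5.38516.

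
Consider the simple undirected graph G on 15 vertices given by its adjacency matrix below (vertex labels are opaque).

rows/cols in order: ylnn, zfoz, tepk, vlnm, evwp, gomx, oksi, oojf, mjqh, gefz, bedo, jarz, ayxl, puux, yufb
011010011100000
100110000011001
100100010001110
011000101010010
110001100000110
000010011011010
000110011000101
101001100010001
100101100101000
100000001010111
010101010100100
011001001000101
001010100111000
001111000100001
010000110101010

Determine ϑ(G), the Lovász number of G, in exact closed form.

Vertex evwp has 6 neighbors: ylnn, zfoz, gomx, oksi, ayxl, puux.
N(mjqh) = {ylnn, vlnm, gomx, oksi, gefz, jarz}, |N(mjqh)| = 6.
deg(jarz) = 6; N(jarz) = {zfoz, tepk, gomx, mjqh, ayxl, yufb}.
N(oksi) = {vlnm, evwp, oojf, mjqh, ayxl, yufb}, |N(oksi)| = 6.
G on 15 vertices is 6-regular; Kneser-type, 2-subsets of [6].
spec(A) ≈ [6.0, 1.0, -3.0] (distinct, 3 d.p.).
−15·(-3) / ((6)−(-3)) = 5 = ϑ(G).
ϑ(G) ≈ 5.00000000.

5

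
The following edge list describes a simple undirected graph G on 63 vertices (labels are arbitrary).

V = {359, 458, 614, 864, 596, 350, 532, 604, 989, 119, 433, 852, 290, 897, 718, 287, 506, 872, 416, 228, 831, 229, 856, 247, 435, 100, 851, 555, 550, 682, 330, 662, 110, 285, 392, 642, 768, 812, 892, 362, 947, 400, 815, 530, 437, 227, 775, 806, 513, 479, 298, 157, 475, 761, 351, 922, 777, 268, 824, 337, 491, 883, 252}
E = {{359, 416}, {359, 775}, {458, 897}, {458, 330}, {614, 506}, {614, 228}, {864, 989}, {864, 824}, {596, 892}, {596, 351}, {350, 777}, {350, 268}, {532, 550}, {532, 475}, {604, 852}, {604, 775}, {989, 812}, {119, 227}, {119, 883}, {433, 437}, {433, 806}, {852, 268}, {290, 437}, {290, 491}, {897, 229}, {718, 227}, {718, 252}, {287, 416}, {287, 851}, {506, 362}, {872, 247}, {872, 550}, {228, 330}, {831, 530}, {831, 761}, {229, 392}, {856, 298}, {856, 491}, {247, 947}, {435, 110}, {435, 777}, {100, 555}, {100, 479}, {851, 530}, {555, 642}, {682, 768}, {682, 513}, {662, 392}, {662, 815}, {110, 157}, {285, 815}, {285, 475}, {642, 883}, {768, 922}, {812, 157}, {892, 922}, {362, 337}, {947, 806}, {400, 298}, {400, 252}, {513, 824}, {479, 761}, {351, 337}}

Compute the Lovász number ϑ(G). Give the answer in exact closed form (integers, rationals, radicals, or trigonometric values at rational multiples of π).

63*cos(pi/63)/(cos(pi/63) + 1)

N(775) = {359, 604}, |N(775)| = 2.
Vertex 435 has 2 neighbors: 110, 777.
N(268) = {350, 852}, |N(268)| = 2.
deg(110) = 2; N(110) = {435, 157}.
63-vertex 2-regular graph: a single 63-cycle (edge-transitive).
spec(A) ≈ [2.0, 1.990062, 1.960345, 1.911146, 1.842952, 1.756443, 1.652478, 1.532089, 1.396474, 1.24698, 1.085093, 0.912421, 0.730682, 0.541681, 0.347296, 0.14946, -0.049861, -0.248687, -0.445042, -0.636973, -0.822574, -1.0, -1.167487, -1.323372, -1.466104, -1.594265, -1.706582, -1.801938, -1.879385, -1.938155, -1.977662, -1.997514] (distinct, 6 d.p.).
−63·(-2*cos(pi/63)) / ((2)−(-2*cos(pi/63))) = 63*cos(pi/63)/(cos(pi/63) + 1) = ϑ(G).
= 31.48040933… (decimal).
α=31, χ(Ḡ)=32; ϑ=63*cos(pi/63)/(cos(pi/63) + 1) lies between (both strict).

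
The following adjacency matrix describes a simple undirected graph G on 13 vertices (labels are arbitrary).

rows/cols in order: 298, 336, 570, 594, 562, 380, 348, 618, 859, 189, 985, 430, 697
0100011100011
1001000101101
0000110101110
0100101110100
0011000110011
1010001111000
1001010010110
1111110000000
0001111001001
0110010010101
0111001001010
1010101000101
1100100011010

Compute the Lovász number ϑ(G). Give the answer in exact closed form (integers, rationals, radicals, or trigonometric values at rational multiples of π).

sqrt(13)

Vertex 336 has 6 neighbors: 298, 594, 618, 189, 985, 697.
deg(189) = 6; N(189) = {336, 570, 380, 859, 985, 697}.
Vertex 348 has 6 neighbors: 298, 594, 380, 859, 985, 430.
deg(618) = 6; N(618) = {298, 336, 570, 594, 562, 380}.
6-regular, N=13; Paley(13): SR with (k,λ,μ)=(6,2,3).
The 3 distinct eigenvalues: [6.0, 1.3028, -2.3028].
ϑ = −N·λ_min/(λ_max−λ_min) = −13·(-sqrt(13)/2 - 1/2)/(6−(-sqrt(13)/2 - 1/2)) = sqrt(13).
≈ 3.6056 (to 4 d.p.).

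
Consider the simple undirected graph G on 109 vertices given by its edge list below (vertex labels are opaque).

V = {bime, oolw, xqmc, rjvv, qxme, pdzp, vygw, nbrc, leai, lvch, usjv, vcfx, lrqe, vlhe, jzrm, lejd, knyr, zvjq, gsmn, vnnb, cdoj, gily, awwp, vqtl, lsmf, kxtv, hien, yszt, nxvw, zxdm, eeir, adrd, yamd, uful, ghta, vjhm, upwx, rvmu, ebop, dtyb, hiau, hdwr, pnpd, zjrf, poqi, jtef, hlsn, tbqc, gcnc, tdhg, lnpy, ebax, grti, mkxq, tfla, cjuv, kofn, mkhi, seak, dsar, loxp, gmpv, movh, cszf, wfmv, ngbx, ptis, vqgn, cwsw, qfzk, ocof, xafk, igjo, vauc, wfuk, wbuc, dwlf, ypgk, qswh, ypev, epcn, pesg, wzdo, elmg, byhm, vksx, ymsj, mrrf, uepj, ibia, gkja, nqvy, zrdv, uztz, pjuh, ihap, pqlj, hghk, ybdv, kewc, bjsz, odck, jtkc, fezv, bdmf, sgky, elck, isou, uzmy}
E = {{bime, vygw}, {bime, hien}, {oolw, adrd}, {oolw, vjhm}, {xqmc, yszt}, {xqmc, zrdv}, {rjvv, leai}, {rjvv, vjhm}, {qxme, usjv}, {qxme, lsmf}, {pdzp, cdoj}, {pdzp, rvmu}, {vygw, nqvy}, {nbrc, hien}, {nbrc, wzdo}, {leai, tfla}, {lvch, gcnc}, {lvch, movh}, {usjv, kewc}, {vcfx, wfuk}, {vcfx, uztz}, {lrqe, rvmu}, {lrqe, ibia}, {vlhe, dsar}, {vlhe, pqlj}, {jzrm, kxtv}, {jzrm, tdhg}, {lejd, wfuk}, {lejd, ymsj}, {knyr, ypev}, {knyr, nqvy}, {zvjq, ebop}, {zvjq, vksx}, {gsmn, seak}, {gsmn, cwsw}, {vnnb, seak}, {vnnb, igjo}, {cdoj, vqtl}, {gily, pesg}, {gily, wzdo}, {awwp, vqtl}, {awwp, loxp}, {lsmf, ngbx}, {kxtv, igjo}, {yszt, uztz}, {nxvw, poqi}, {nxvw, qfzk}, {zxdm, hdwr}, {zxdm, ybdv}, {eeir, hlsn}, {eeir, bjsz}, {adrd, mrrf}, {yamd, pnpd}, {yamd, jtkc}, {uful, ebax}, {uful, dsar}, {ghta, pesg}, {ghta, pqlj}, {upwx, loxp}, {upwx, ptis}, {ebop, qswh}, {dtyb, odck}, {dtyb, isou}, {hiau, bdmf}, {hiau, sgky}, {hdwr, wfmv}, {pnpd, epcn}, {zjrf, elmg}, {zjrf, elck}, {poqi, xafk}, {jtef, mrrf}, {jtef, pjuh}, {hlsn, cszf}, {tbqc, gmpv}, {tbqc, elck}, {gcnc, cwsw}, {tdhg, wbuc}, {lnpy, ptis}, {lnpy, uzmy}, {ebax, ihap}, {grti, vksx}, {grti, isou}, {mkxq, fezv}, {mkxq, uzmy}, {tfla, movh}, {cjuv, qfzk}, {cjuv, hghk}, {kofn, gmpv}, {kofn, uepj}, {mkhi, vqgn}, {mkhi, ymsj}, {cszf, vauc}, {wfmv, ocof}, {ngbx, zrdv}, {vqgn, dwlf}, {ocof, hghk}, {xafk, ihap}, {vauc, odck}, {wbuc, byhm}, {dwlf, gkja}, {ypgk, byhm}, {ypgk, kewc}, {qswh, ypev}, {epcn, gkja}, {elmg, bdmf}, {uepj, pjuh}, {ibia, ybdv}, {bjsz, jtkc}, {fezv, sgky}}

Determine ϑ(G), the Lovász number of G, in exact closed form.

Vertex qfzk has 2 neighbors: nxvw, cjuv.
deg(tdhg) = 2; N(tdhg) = {jzrm, wbuc}.
deg(grti) = 2; N(grti) = {vksx, isou}.
Vertex usjv has 2 neighbors: qxme, kewc.
G on 109 vertices is 2-regular; the odd cycle C_{109}.
A has 55 distinct eigenvalues ≈ [2.0, 1.997, 1.987, 1.97, 1.947, 1.918, 1.882, 1.839, 1.791, 1.737, 1.677, 1.611, 1.54, 1.464, 1.383, 1.298, 1.208, 1.114, 1.017, 0.916, 0.812, 0.705, 0.596, 0.485, 0.372, 0.259, 0.144, 0.029, -0.086, -0.201, -0.316, -0.429, -0.541, -0.651, -0.759, -0.864, -0.967, -1.066, -1.162, -1.253, -1.341, -1.424, -1.503, -1.576, -1.645, -1.708, -1.765, -1.816, -1.861, -1.9, -1.933, -1.959, -1.979, -1.993, -1.999].
Lovász: ϑ = −109(-2*cos(pi/109))/(2+-(-1)*2*cos(pi/109)) = 109*cos(pi/109)/(cos(pi/109) + 1).
≈ 54.4887 (to 4 d.p.).
54 ≤ 109*cos(pi/109)/(cos(pi/109) + 1) ≤ 55: both strict.

109*cos(pi/109)/(cos(pi/109) + 1)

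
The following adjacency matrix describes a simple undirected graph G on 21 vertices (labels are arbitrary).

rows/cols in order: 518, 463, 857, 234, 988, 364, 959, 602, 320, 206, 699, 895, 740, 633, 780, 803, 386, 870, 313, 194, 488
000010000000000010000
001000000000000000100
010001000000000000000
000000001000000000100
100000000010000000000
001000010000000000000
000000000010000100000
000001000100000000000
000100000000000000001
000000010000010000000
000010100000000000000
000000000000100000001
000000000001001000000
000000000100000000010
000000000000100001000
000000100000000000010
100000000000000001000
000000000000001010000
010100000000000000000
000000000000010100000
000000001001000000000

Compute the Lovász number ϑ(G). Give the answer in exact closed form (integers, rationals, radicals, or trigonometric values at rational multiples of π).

21*cos(pi/21)/(cos(pi/21) + 1)

N(463) = {857, 313}, |N(463)| = 2.
Vertex 699 has 2 neighbors: 988, 959.
N(895) = {740, 488}, |N(895)| = 2.
Vertex 386 has 2 neighbors: 518, 870.
deg(v) = 2 for all v (|V|=21); connected 2-regular on 21 ⇒ C_{21}.
A has 11 distinct eigenvalues ≈ [2.0, 1.911, 1.652, 1.247, 0.731, 0.149, -0.445, -1.0, -1.466, -1.802, -1.978].
−21·(-2*cos(pi/21)) / ((2)−(-2*cos(pi/21))) = 21*cos(pi/21)/(cos(pi/21) + 1) = ϑ(G).
Numerically 10.441032529.
10 ≤ 21*cos(pi/21)/(cos(pi/21) + 1) ≤ 11: both strict.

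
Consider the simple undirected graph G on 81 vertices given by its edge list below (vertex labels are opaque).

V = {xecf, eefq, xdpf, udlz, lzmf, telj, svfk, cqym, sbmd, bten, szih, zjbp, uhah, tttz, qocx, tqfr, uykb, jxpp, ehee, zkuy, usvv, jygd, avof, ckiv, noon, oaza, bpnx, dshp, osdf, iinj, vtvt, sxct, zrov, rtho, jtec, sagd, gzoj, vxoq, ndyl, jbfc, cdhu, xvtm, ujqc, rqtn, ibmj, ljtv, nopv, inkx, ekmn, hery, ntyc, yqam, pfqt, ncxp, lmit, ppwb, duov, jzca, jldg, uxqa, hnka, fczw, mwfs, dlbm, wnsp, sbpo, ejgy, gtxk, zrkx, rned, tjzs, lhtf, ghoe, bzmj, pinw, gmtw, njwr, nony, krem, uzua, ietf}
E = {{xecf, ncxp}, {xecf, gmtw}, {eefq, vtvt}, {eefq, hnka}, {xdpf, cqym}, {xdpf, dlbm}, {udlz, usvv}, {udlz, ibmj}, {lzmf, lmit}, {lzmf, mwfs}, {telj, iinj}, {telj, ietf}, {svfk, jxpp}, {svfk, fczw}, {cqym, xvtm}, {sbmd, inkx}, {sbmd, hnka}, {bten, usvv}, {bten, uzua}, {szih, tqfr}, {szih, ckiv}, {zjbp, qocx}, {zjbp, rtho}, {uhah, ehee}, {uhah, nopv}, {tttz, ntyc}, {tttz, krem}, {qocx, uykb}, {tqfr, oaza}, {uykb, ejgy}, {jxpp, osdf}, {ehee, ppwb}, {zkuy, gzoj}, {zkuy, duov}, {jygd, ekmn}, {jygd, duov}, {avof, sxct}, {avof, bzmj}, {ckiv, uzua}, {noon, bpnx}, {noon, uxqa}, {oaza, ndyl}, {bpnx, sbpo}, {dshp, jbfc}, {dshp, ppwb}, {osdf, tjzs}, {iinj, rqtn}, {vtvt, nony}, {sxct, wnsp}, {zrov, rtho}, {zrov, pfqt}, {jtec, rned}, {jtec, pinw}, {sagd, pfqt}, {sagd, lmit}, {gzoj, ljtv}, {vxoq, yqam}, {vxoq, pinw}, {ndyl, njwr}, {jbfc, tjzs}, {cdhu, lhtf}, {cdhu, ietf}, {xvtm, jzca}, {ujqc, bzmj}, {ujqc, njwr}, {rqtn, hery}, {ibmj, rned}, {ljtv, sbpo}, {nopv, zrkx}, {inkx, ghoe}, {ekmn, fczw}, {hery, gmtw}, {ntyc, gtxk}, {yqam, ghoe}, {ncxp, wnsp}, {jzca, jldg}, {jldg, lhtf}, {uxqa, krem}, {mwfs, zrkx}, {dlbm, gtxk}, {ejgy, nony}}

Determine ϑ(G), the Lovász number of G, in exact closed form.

Vertex telj has 2 neighbors: iinj, ietf.
deg(rtho) = 2; N(rtho) = {zjbp, zrov}.
Vertex jygd has 2 neighbors: ekmn, duov.
Vertex jldg has 2 neighbors: jzca, lhtf.
deg(v) = 2 for all v (|V|=81); a single 81-cycle (edge-transitive).
The 41 distinct eigenvalues: [2.0, 1.994, 1.976, 1.9461, 1.9045, 1.8514, 1.7873, 1.7123, 1.6271, 1.5321, 1.4279, 1.315, 1.1943, 1.0664, 0.9321, 0.7922, 0.6475, 0.4989, 0.3473, 0.1936, 0.0388, -0.1163, -0.2707, -0.4234, -0.5736, -0.7204, -0.8628, -1.0, -1.1312, -1.2556, -1.3725, -1.4811, -1.5808, -1.671, -1.7511, -1.8207, -1.8794, -1.9267, -1.9625, -1.9865, -1.9985].
ϑ = −N·λ_min/(λ_max−λ_min) = −81·(-2*cos(pi/81))/(2−(-2*cos(pi/81))) = 81*cos(pi/81)/(cos(pi/81) + 1).
ϑ(G) ≈ 40.484765310.
Lovász sandwich 40 ≤ 81*cos(pi/81)/(cos(pi/81) + 1) ≤ 41: both strict.

81*cos(pi/81)/(cos(pi/81) + 1)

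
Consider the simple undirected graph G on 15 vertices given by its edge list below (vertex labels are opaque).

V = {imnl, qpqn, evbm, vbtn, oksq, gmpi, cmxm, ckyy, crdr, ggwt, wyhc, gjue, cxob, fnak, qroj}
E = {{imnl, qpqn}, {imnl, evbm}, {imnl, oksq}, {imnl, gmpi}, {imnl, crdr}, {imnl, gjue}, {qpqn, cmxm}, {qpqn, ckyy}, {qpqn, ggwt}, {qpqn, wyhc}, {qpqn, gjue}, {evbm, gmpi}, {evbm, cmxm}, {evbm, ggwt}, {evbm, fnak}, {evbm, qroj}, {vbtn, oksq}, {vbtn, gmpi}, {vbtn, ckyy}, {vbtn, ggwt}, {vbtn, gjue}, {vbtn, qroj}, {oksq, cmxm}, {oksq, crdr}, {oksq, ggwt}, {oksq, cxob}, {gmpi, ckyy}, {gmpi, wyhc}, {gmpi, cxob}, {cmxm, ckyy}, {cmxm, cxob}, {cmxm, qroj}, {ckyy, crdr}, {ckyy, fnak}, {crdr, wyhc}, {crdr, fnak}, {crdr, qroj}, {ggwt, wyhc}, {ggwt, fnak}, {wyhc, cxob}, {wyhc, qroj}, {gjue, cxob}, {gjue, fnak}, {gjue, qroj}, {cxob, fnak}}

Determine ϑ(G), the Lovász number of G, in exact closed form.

Vertex wyhc has 6 neighbors: qpqn, gmpi, crdr, ggwt, cxob, qroj.
Vertex crdr has 6 neighbors: imnl, oksq, ckyy, wyhc, fnak, qroj.
deg(vbtn) = 6; N(vbtn) = {oksq, gmpi, ckyy, ggwt, gjue, qroj}.
N(gjue) = {imnl, qpqn, vbtn, cxob, fnak, qroj}, |N(gjue)| = 6.
Regular of degree 6 on 15 vertices: this is K(6,2), the Kneser graph.
Distinct eigenvalues (to 5 d.p.): [6.0, 1.0, -3.0].
−15·(-3) / ((6)−(-3)) = 5 = ϑ(G).
≈ 5.0000000 (to 7 d.p.).

5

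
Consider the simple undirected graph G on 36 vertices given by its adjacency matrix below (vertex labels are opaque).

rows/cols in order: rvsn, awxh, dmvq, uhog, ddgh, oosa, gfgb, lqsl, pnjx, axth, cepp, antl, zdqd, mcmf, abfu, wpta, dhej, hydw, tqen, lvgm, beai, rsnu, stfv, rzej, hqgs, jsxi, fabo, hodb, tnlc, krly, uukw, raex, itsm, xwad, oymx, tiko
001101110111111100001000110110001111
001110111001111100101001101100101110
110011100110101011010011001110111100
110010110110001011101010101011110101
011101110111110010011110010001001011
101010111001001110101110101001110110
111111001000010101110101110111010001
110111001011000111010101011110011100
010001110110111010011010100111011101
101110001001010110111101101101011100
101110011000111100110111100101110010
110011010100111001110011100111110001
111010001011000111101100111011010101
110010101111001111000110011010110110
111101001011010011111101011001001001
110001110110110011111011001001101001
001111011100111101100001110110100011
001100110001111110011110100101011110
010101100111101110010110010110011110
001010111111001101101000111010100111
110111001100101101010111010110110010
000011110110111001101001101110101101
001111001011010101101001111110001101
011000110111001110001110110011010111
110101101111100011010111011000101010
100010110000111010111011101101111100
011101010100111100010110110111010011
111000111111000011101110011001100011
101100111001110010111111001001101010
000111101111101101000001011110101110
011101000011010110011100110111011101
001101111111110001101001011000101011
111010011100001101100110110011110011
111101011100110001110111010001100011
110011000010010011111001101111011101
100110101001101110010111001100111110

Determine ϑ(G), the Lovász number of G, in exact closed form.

8

Vertex krly has 21 neighbors: uhog, ddgh, oosa, gfgb, pnjx, axth, cepp, antl, zdqd, abfu, wpta, hydw, rzej, jsxi, fabo, hodb, tnlc, uukw, itsm, xwad, oymx.
Vertex hydw has 21 neighbors: dmvq, uhog, gfgb, lqsl, antl, zdqd, mcmf, abfu, wpta, dhej, lvgm, beai, rsnu, stfv, hqgs, hodb, krly, raex, itsm, xwad, oymx.
Vertex zdqd has 21 neighbors: rvsn, awxh, dmvq, ddgh, pnjx, cepp, antl, wpta, dhej, hydw, tqen, beai, rsnu, hqgs, jsxi, fabo, tnlc, krly, raex, xwad, tiko.
deg(cepp) = 21; N(cepp) = {rvsn, dmvq, uhog, ddgh, lqsl, pnjx, zdqd, mcmf, abfu, wpta, tqen, lvgm, rsnu, stfv, rzej, hqgs, hodb, krly, uukw, raex, oymx}.
Every vertex has degree 21 (N=36); Kneser K(9,2) on C(9,2)=36 vertices.
A has 3 distinct eigenvalues ≈ [21.0, 1.0, -6.0].
λ_max=21, λ_min=-6; ϑ = −36·λ_min/(λ_max−λ_min) = 8.
= 8.000000… (decimal).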